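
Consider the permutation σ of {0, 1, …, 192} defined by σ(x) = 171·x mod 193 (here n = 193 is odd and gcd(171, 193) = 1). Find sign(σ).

-1

Orbit of 98 under x↦171x: [98, 160, 147, 47, 124, 167, 186]… (length divides ord_193(171)).
Cycle type of π: 192 + 1; total 2 cycles.
2 cycles on 193: each ℓ→(−1)^(ℓ−1), product (−1)^191 = -1.
The Jacobi symbol (171|193) = -1 (Zolotarev) agrees.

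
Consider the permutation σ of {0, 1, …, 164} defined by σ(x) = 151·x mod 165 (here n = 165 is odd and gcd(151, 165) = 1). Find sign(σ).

Orbit of 16 under x↦151x: [16, 106, 1, 151, 31, 61, 136]… (length divides ord_165(151)).
Cycle lengths of π_151 on ℤ/165ℤ: [10, 10, 10, 10, 10, 10, 10, 10, 10, 10, 10, 10, 10, 10, 10, 1, 1, 1, 1, 1, 1, 1, 1, 1, 1, 1, 1, 1, 1, 1]; 30 cycles in total.
n − c = 165 − 30 = 135; sign = (−1)^135 = -1.
Check: (151/165) = -1 by Zolotarev.

-1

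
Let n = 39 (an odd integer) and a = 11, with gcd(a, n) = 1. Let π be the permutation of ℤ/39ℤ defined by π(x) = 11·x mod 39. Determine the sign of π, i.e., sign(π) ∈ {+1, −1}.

Trace 5: π^k(5) = [5, 16, 20, 25, 2, 22, 8] for k=0..6.
The orbit structure of x ↦ 11x mod 39: 5 orbits of sizes [12, 12, 12, 2, 1].
With 5 cycles on 39 points, sign = (−1)^{39−5} = +1.

+1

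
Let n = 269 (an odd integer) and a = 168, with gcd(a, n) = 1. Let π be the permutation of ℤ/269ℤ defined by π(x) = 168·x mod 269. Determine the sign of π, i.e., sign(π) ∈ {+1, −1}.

Start at x=182: 182 → 179 → 213 → 7 → 100 → 122 → 52 → … (one orbit).
Cycle type of π: 268 + 1; total 2 cycles.
sign(π) = (−1)^{n − #cycles} = (−1)^{269−2} = (−1)^267 = -1.
The Jacobi symbol (168|269) = -1 (Zolotarev) agrees.

-1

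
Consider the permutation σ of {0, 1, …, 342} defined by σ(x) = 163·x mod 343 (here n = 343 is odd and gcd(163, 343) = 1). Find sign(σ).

+1

Orbit of 65 under x↦163x: [65, 305, 323, 170, 270, 106, 128]… (length divides ord_343(163)).
Cycle lengths of π_163 on ℤ/343ℤ: [147, 147, 21, 21, 3, 3, 1]; 7 cycles in total.
sign(π) = (−1)^{n − #cycles} = (−1)^{343−7} = (−1)^336 = +1.
Check: (163/343) = +1 by Zolotarev.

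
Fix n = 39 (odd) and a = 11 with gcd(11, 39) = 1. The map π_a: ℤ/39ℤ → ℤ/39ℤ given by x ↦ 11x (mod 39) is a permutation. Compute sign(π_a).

Trace 2: π^k(2) = [2, 22, 8, 10, 32, 1, 11] for k=0..6.
The orbit structure of x ↦ 11x mod 39: 5 orbits of sizes [12, 12, 12, 2, 1].
Σ(ℓ_i−1) = 39−5 = 34; sign = (−1)^34 = +1.

+1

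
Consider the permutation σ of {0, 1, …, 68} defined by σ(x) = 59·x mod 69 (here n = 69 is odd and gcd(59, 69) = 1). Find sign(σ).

-1

Start at x=55: 55 → 2 → 49 → 62 → 1 → 59 → 31 → … (one orbit).
Decompose π into cycles: lengths [22, 22, 11, 11, 2, 1] (6 cycles, including the fixed point 0).
6 cycles on 69: each ℓ→(−1)^(ℓ−1), product (−1)^63 = -1.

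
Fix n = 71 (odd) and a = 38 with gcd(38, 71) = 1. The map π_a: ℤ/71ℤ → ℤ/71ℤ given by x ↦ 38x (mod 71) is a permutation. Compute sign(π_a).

Trace 60: π^k(60) = [60, 8, 20, 50, 54, 64, 18] for k=0..6.
π_38 has 3 disjoint cycles with lengths [35, 35, 1] on {0,…,70}.
With 3 cycles on 71 points, sign = (−1)^{71−3} = +1.
Check: (38/71) = +1 by Zolotarev.

+1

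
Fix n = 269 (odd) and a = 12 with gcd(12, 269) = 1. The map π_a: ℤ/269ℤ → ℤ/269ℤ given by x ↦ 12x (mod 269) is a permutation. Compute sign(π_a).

Start at x=122: 122 → 119 → 83 → 189 → 116 → 47 → 26 → … (one orbit).
2 cycles of lengths [268, 1].
269 − 2 = 267 transpositions; sign(π) = (−1)^267 = -1.
Zolotarev: (12|269) = -1, matching the cycle-count sign.

-1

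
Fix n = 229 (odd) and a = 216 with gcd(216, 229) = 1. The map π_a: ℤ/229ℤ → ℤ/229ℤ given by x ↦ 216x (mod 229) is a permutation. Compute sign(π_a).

-1

Trace 104: π^k(104) = [104, 22, 172, 54, 214, 195, 213] for k=0..6.
Cycle lengths of π_216 on ℤ/229ℤ: [76, 76, 76, 1]; 4 cycles in total.
sign(π) = (−1)^{n − #cycles} = (−1)^{229−4} = (−1)^225 = -1.
Check: (216/229) = -1 by Zolotarev.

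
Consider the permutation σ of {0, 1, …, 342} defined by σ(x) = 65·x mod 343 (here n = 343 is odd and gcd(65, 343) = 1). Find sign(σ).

Orbit of 225 under x↦65x: [225, 219, 172, 204, 226, 284, 281]… (length divides ord_343(65)).
The orbit structure of x ↦ 65x mod 343: 7 orbits of sizes [147, 147, 21, 21, 3, 3, 1].
7 cycles on 343: each ℓ→(−1)^(ℓ−1), product (−1)^336 = +1.

+1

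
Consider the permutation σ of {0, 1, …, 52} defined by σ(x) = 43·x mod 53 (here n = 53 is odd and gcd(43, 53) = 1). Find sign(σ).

+1

Start at x=17: 17 → 42 → 4 → 13 → 29 → 28 → 38 → … (one orbit).
3 cycles of lengths [26, 26, 1].
3 cycles on 53: each ℓ→(−1)^(ℓ−1), product (−1)^50 = +1.
(43|53)_J = +1 (Zolotarev's lemma cross-check).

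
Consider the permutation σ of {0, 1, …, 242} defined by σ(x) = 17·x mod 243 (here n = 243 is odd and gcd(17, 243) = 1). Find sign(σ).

-1

Trace 80: π^k(80) = [80, 145, 35, 109, 152, 154, 188] for k=0..6.
14 cycles of lengths [54, 54, 54, 18, 18, 18, 6, 6, 6, 2, 2, 2, 2, 1].
With 14 cycles on 243 points, sign = (−1)^{243−14} = -1.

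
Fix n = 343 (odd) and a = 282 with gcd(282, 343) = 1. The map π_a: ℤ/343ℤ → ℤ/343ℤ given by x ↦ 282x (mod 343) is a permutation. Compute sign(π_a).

+1

Start at x=270: 270 → 337 → 23 → 312 → 176 → 240 → 109 → … (one orbit).
π_282 has 7 disjoint cycles with lengths [147, 147, 21, 21, 3, 3, 1] on {0,…,342}.
n − c = 343 − 7 = 336; sign = (−1)^336 = +1.
Check: (282/343) = +1 by Zolotarev.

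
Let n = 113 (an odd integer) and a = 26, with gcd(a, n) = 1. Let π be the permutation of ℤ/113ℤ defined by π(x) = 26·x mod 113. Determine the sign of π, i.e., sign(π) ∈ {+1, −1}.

+1

Trace 85: π^k(85) = [85, 63, 56, 100, 1, 26, 111] for k=0..6.
π_26 has 3 disjoint cycles with lengths [56, 56, 1] on {0,…,112}.
Σ(ℓ_i−1) = 113−3 = 110; sign = (−1)^110 = +1.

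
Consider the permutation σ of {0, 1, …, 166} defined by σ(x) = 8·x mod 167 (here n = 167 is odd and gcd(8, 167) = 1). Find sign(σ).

+1

Trace 65: π^k(65) = [65, 19, 152, 47, 42, 2, 16] for k=0..6.
3 cycles of lengths [83, 83, 1].
With 3 cycles on 167 points, sign = (−1)^{167−3} = +1.
(8|167)_J = +1 (Zolotarev's lemma cross-check).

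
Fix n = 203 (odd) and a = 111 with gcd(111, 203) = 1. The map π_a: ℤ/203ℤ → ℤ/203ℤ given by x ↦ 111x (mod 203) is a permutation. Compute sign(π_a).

Start at x=111: 111 → 141 → 20 → 190 → 181 → 197 → 146 → … (one orbit).
π_111 has 20 disjoint cycles with lengths [14, 14, 14, 14, 14, 14, 14, 14, 14, 14, 14, 14, 7, 7, 7, 7, 2, 2, 2, 1] on {0,…,202}.
20 cycles on 203: each ℓ→(−1)^(ℓ−1), product (−1)^183 = -1.

-1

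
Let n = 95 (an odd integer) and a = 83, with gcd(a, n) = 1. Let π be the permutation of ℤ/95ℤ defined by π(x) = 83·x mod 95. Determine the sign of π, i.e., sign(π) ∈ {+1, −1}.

-1

Orbit of 68 under x↦83x: [68, 39, 7, 11, 58, 64, 87]… (length divides ord_95(83)).
14 cycles of lengths [12, 12, 12, 12, 12, 12, 4, 3, 3, 3, 3, 3, 3, 1].
With 14 cycles on 95 points, sign = (−1)^{95−14} = -1.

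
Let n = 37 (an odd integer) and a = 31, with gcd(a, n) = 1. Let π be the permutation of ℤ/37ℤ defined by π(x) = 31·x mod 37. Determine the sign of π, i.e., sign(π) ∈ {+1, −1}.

-1

Start at x=36: 36 → 6 → 1 → 31 → 36 (one orbit).
10 cycles of lengths [4, 4, 4, 4, 4, 4, 4, 4, 4, 1].
With 10 cycles on 37 points, sign = (−1)^{37−10} = -1.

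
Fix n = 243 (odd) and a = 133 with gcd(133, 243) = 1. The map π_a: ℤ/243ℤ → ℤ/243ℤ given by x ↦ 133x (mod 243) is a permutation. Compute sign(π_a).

+1

Start at x=91: 91 → 196 → 67 → 163 → 52 → 112 → 73 → … (one orbit).
π_133 has 11 disjoint cycles with lengths [81, 81, 27, 27, 9, 9, 3, 3, 1, 1, 1] on {0,…,242}.
11 cycles on 243: each ℓ→(−1)^(ℓ−1), product (−1)^232 = +1.
(133|243)_J = +1 (Zolotarev's lemma cross-check).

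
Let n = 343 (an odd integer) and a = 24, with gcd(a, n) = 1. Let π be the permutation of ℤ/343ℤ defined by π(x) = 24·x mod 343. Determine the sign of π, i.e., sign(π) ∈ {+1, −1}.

Start at x=32: 32 → 82 → 253 → 241 → 296 → 244 → 25 → … (one orbit).
π_24 has 4 disjoint cycles with lengths [294, 42, 6, 1] on {0,…,342}.
343 − 4 = 339 transpositions; sign(π) = (−1)^339 = -1.
Via Zolotarev, sign(π_{24}) = (24|343) = -1.

-1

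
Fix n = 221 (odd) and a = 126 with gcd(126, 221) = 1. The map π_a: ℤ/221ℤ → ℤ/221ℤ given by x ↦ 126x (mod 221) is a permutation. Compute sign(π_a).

Trace 157: π^k(157) = [157, 113, 94, 131, 152, 146, 53] for k=0..6.
π_126 has 10 disjoint cycles with lengths [48, 48, 48, 48, 16, 3, 3, 3, 3, 1] on {0,…,220}.
Σ(ℓ_i−1) = 221−10 = 211; sign = (−1)^211 = -1.
Via Zolotarev, sign(π_{126}) = (126|221) = -1.

-1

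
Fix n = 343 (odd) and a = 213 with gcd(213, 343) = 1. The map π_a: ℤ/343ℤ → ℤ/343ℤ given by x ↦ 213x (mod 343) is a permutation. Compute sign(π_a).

Orbit of 83 under x↦213x: [83, 186, 173, 148, 311, 44, 111]… (length divides ord_343(213)).
4 cycles of lengths [294, 42, 6, 1].
sign(π) = (−1)^{n − #cycles} = (−1)^{343−4} = (−1)^339 = -1.

-1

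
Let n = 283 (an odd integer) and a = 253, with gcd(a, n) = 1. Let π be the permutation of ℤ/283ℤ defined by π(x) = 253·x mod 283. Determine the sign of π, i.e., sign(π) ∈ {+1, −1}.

+1

Orbit of 134 under x↦253x: [134, 225, 42, 155, 161, 264, 4]… (length divides ord_283(253)).
Decompose π into cycles: lengths [47, 47, 47, 47, 47, 47, 1] (7 cycles, including the fixed point 0).
283 − 7 = 276 transpositions; sign(π) = (−1)^276 = +1.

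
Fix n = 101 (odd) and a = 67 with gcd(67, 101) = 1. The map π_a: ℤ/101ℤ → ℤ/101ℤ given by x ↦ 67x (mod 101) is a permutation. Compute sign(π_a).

Orbit of 39 under x↦67x: [39, 88, 38, 21, 94, 36, 89]… (length divides ord_101(67)).
π_67 has 2 disjoint cycles with lengths [100, 1] on {0,…,100}.
n − c = 101 − 2 = 99; sign = (−1)^99 = -1.
Zolotarev: (67|101) = -1, matching the cycle-count sign.

-1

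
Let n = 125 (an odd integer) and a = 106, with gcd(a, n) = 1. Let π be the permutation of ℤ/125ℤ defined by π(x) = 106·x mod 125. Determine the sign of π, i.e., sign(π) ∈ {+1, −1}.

Start at x=11: 11 → 41 → 96 → 51 → 31 → 36 → 66 → … (one orbit).
13 cycles of lengths [25, 25, 25, 25, 5, 5, 5, 5, 1, 1, 1, 1, 1].
125 − 13 = 112 transpositions; sign(π) = (−1)^112 = +1.
Via Zolotarev, sign(π_{106}) = (106|125) = +1.

+1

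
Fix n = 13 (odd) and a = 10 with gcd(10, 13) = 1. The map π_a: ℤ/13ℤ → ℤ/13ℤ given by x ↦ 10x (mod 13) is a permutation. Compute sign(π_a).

Orbit of 9 under x↦10x: [9, 12, 3, 4, 1, 10]… (length divides ord_13(10)).
π_10 has 3 disjoint cycles with lengths [6, 6, 1] on {0,…,12}.
sign(π) = (−1)^{n − #cycles} = (−1)^{13−3} = (−1)^10 = +1.
The Jacobi symbol (10|13) = +1 (Zolotarev) agrees.

+1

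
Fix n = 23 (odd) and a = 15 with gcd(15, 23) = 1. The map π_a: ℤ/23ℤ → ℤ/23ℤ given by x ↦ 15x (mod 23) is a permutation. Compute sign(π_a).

Start at x=13: 13 → 11 → 4 → 14 → 3 → 22 → 8 → … (one orbit).
π_15 has 2 disjoint cycles with lengths [22, 1] on {0,…,22}.
sign(π) = (−1)^{n − #cycles} = (−1)^{23−2} = (−1)^21 = -1.

-1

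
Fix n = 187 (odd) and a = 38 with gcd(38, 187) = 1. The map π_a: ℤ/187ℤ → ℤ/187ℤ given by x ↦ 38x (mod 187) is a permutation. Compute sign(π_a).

Start at x=69: 69 → 4 → 152 → 166 → 137 → 157 → 169 → … (one orbit).
Cycle type of π: 20×8 + 5×2 + 4×4 + 1; total 15 cycles.
15 cycles on 187: each ℓ→(−1)^(ℓ−1), product (−1)^172 = +1.

+1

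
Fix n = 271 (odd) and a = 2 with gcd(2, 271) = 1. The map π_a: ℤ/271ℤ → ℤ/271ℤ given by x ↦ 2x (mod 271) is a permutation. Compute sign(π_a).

Trace 10: π^k(10) = [10, 20, 40, 80, 160, 49, 98] for k=0..6.
Cycle type of π: 135×2 + 1; total 3 cycles.
271 − 3 = 268 transpositions; sign(π) = (−1)^268 = +1.
(2|271)_J = +1 (Zolotarev's lemma cross-check).

+1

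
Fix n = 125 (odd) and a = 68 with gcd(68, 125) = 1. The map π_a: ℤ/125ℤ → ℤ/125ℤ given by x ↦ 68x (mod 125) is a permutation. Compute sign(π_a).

-1

Orbit of 68 under x↦68x: [68, 124, 57, 1]… (length divides ord_125(68)).
32 cycles of lengths [4, 4, 4, 4, 4, 4, 4, 4, 4, 4, 4, 4, 4, 4, 4, 4, 4, 4, 4, 4, 4, 4, 4, 4, 4, 4, 4, 4, 4, 4, 4, 1].
n − c = 125 − 32 = 93; sign = (−1)^93 = -1.
The Jacobi symbol (68|125) = -1 (Zolotarev) agrees.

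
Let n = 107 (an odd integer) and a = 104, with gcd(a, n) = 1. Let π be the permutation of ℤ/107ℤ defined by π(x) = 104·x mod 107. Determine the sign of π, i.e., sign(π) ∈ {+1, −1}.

-1

Orbit of 19 under x↦104x: [19, 50, 64, 22, 41, 91, 48]… (length divides ord_107(104)).
Decompose π into cycles: lengths [106, 1] (2 cycles, including the fixed point 0).
Σ(ℓ_i−1) = 107−2 = 105; sign = (−1)^105 = -1.
Check: (104/107) = -1 by Zolotarev.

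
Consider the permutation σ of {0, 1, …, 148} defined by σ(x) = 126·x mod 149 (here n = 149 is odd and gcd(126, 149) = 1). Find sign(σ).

-1

Trace 81: π^k(81) = [81, 74, 86, 108, 49, 65, 144] for k=0..6.
Cycle lengths of π_126 on ℤ/149ℤ: [148, 1]; 2 cycles in total.
n − c = 149 − 2 = 147; sign = (−1)^147 = -1.
Via Zolotarev, sign(π_{126}) = (126|149) = -1.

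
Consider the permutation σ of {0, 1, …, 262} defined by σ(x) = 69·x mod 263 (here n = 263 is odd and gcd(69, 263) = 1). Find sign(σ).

+1

Orbit of 4 under x↦69x: [4, 13, 108, 88, 23, 9, 95]… (length divides ord_263(69)).
The orbit structure of x ↦ 69x mod 263: 3 orbits of sizes [131, 131, 1].
n − c = 263 − 3 = 260; sign = (−1)^260 = +1.
(69|263)_J = +1 (Zolotarev's lemma cross-check).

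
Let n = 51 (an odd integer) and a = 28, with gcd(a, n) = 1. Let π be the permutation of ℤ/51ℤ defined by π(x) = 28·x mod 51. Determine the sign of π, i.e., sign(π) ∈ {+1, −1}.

-1

Trace 37: π^k(37) = [37, 16, 40, 49, 46, 13, 7] for k=0..6.
Decompose π into cycles: lengths [16, 16, 16, 1, 1, 1] (6 cycles, including the fixed point 0).
51 − 6 = 45 transpositions; sign(π) = (−1)^45 = -1.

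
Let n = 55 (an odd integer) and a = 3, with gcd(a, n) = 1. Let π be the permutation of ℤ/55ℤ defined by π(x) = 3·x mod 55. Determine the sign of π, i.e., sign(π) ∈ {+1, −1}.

-1

Start at x=36: 36 → 53 → 49 → 37 → 1 → 3 → 9 → … (one orbit).
π_3 has 6 disjoint cycles with lengths [20, 20, 5, 5, 4, 1] on {0,…,54}.
55 − 6 = 49 transpositions; sign(π) = (−1)^49 = -1.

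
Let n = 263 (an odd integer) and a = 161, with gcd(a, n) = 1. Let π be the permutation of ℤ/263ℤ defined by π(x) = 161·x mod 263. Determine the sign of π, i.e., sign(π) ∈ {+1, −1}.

-1

Start at x=64: 64 → 47 → 203 → 71 → 122 → 180 → 50 → … (one orbit).
2 cycles of lengths [262, 1].
sign(π) = (−1)^{n − #cycles} = (−1)^{263−2} = (−1)^261 = -1.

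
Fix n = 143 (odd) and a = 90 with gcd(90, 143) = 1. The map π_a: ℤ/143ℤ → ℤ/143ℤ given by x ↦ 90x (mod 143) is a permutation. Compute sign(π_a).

Orbit of 1 under x↦90x: [1, 90, 92, 129, 27, 142, 53]… (length divides ord_143(90)).
Decompose π into cycles: lengths [10, 10, 10, 10, 10, 10, 10, 10, 10, 10, 10, 10, 10, 2, 2, 2, 2, 2, 2, 1] (20 cycles, including the fixed point 0).
20 cycles on 143: each ℓ→(−1)^(ℓ−1), product (−1)^123 = -1.
(90|143)_J = -1 (Zolotarev's lemma cross-check).

-1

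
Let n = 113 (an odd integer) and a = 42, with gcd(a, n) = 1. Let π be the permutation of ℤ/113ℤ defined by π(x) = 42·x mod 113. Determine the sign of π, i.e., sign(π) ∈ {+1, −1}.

Orbit of 112 under x↦42x: [112, 71, 44, 40, 98, 48, 95]… (length divides ord_113(42)).
8 cycles of lengths [16, 16, 16, 16, 16, 16, 16, 1].
With 8 cycles on 113 points, sign = (−1)^{113−8} = -1.

-1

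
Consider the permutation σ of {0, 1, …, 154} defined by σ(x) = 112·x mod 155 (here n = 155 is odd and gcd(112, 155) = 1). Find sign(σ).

-1

Orbit of 152 under x↦112x: [152, 129, 33, 131, 102, 109, 118]… (length divides ord_155(112)).
π_112 has 6 disjoint cycles with lengths [60, 60, 15, 15, 4, 1] on {0,…,154}.
With 6 cycles on 155 points, sign = (−1)^{155−6} = -1.
The Jacobi symbol (112|155) = -1 (Zolotarev) agrees.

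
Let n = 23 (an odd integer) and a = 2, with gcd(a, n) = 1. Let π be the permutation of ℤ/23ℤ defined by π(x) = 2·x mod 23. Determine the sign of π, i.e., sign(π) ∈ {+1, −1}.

Start at x=12: 12 → 1 → 2 → 4 → 8 → 16 → 9 → … (one orbit).
Cycle lengths of π_2 on ℤ/23ℤ: [11, 11, 1]; 3 cycles in total.
23 − 3 = 20 transpositions; sign(π) = (−1)^20 = +1.
The Jacobi symbol (2|23) = +1 (Zolotarev) agrees.

+1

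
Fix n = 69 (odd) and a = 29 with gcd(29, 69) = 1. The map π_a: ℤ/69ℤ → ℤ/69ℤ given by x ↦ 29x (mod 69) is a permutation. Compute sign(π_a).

Trace 59: π^k(59) = [59, 55, 8, 25, 35, 49, 41] for k=0..6.
Cycle lengths of π_29 on ℤ/69ℤ: [22, 22, 11, 11, 2, 1]; 6 cycles in total.
sign(π) = (−1)^{n − #cycles} = (−1)^{69−6} = (−1)^63 = -1.
Check: (29/69) = -1 by Zolotarev.

-1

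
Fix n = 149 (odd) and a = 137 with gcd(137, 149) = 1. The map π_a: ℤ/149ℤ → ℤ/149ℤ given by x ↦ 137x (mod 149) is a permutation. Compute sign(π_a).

-1

Start at x=55: 55 → 85 → 23 → 22 → 34 → 39 → 128 → … (one orbit).
Decompose π into cycles: lengths [148, 1] (2 cycles, including the fixed point 0).
sign(π) = (−1)^{n − #cycles} = (−1)^{149−2} = (−1)^147 = -1.
Via Zolotarev, sign(π_{137}) = (137|149) = -1.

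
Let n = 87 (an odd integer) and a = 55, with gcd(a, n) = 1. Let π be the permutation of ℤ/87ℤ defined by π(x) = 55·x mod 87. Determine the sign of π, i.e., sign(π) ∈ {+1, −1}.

-1

Start at x=7: 7 → 37 → 34 → 43 → 16 → 10 → 28 → … (one orbit).
The orbit structure of x ↦ 55x mod 87: 6 orbits of sizes [28, 28, 28, 1, 1, 1].
With 6 cycles on 87 points, sign = (−1)^{87−6} = -1.
Via Zolotarev, sign(π_{55}) = (55|87) = -1.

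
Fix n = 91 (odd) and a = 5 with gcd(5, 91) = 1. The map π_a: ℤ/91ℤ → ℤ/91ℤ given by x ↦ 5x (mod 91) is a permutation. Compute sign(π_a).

Start at x=1: 1 → 5 → 25 → 34 → 79 → 31 → 64 → … (one orbit).
The orbit structure of x ↦ 5x mod 91: 11 orbits of sizes [12, 12, 12, 12, 12, 12, 6, 4, 4, 4, 1].
sign(π) = (−1)^{n − #cycles} = (−1)^{91−11} = (−1)^80 = +1.

+1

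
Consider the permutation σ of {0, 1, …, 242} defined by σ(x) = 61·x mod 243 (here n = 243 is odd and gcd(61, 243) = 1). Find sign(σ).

Trace 4: π^k(4) = [4, 1, 61, 76, 19, 187, 229] for k=0..6.
π_61 has 11 disjoint cycles with lengths [81, 81, 27, 27, 9, 9, 3, 3, 1, 1, 1] on {0,…,242}.
sign(π) = (−1)^{n − #cycles} = (−1)^{243−11} = (−1)^232 = +1.
The Jacobi symbol (61|243) = +1 (Zolotarev) agrees.

+1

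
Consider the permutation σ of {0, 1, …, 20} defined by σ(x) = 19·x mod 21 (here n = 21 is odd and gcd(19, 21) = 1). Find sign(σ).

Start at x=4: 4 → 13 → 16 → 10 → 1 → 19 → 4 (one orbit).
Cycle type of π: 6×3 + 1×3; total 6 cycles.
n − c = 21 − 6 = 15; sign = (−1)^15 = -1.
Zolotarev: (19|21) = -1, matching the cycle-count sign.

-1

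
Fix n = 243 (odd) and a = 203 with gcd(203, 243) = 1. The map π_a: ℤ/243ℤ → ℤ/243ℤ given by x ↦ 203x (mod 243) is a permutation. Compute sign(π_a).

Start at x=197: 197 → 139 → 29 → 55 → 230 → 34 → 98 → … (one orbit).
Decompose π into cycles: lengths [162, 54, 18, 6, 2, 1] (6 cycles, including the fixed point 0).
With 6 cycles on 243 points, sign = (−1)^{243−6} = -1.
Check: (203/243) = -1 by Zolotarev.

-1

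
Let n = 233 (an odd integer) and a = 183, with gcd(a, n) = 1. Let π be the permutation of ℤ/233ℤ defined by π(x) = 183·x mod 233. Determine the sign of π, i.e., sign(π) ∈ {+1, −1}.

Trace 14: π^k(14) = [14, 232, 50, 63, 112, 225, 167] for k=0..6.
π_183 has 3 disjoint cycles with lengths [116, 116, 1] on {0,…,232}.
With 3 cycles on 233 points, sign = (−1)^{233−3} = +1.

+1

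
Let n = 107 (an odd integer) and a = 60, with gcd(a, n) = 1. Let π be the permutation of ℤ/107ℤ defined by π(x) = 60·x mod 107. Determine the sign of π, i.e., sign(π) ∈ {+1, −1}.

Start at x=30: 30 → 88 → 37 → 80 → 92 → 63 → 35 → … (one orbit).
Cycle lengths of π_60 on ℤ/107ℤ: [106, 1]; 2 cycles in total.
sign(π) = (−1)^{n − #cycles} = (−1)^{107−2} = (−1)^105 = -1.
Via Zolotarev, sign(π_{60}) = (60|107) = -1.

-1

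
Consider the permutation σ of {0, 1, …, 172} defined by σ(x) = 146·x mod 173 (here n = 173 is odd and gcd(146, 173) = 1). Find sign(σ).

-1

Start at x=26: 26 → 163 → 97 → 149 → 129 → 150 → 102 → … (one orbit).
Cycle lengths of π_146 on ℤ/173ℤ: [172, 1]; 2 cycles in total.
2 cycles on 173: each ℓ→(−1)^(ℓ−1), product (−1)^171 = -1.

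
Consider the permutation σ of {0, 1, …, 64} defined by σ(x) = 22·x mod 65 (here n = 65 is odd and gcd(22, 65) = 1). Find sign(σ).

-1

Start at x=16: 16 → 27 → 9 → 3 → 1 → 22 → 29 → … (one orbit).
The orbit structure of x ↦ 22x mod 65: 10 orbits of sizes [12, 12, 12, 12, 4, 3, 3, 3, 3, 1].
sign(π) = (−1)^{n − #cycles} = (−1)^{65−10} = (−1)^55 = -1.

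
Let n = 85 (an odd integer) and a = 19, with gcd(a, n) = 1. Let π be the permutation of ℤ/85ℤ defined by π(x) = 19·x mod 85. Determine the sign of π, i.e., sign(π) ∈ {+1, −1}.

Trace 49: π^k(49) = [49, 81, 9, 1, 19, 21, 59] for k=0..6.
Decompose π into cycles: lengths [8, 8, 8, 8, 8, 8, 8, 8, 8, 8, 2, 2, 1] (13 cycles, including the fixed point 0).
n − c = 85 − 13 = 72; sign = (−1)^72 = +1.

+1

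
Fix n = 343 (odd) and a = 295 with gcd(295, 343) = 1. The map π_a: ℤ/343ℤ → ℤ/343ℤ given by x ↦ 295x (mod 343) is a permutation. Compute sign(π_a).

Start at x=295: 295 → 246 → 197 → 148 → 99 → 50 → 1 → 295 (one orbit).
91 cycles of lengths [7, 7, 7, 7, 7, 7, 7, 7, 7, 7, 7, 7, 7, 7, 7, 7, 7, 7, 7, 7, 7, 7, 7, 7, 7, 7, 7, 7, 7, 7, 7, 7, 7, 7, 7, 7, 7, 7, 7, 7, 7, 7, 1, 1, 1, 1, 1, 1, 1, 1, 1, 1, 1, 1, 1, 1, 1, 1, 1, 1, 1, 1, 1, 1, 1, 1, 1, 1, 1, 1, 1, 1, 1, 1, 1, 1, 1, 1, 1, 1, 1, 1, 1, 1, 1, 1, 1, 1, 1, 1, 1].
With 91 cycles on 343 points, sign = (−1)^{343−91} = +1.

+1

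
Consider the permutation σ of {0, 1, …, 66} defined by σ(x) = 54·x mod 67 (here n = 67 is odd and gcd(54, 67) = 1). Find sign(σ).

+1

Orbit of 54 under x↦54x: [54, 35, 14, 19, 21, 62, 65]… (length divides ord_67(54)).
Cycle lengths of π_54 on ℤ/67ℤ: [33, 33, 1]; 3 cycles in total.
67 − 3 = 64 transpositions; sign(π) = (−1)^64 = +1.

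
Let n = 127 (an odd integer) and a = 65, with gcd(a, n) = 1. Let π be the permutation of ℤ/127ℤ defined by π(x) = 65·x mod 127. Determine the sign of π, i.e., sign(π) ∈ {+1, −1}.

Orbit of 97 under x↦65x: [97, 82, 123, 121, 118, 50, 75]… (length divides ord_127(65)).
Cycle type of π: 126 + 1; total 2 cycles.
sign(π) = (−1)^{n − #cycles} = (−1)^{127−2} = (−1)^125 = -1.
Zolotarev: (65|127) = -1, matching the cycle-count sign.

-1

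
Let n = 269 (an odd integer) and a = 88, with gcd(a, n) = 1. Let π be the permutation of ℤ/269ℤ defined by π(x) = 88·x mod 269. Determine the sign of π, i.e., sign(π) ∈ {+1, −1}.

-1

Orbit of 122 under x↦88x: [122, 245, 40, 23, 141, 34, 33]… (length divides ord_269(88)).
Cycle type of π: 268 + 1; total 2 cycles.
269 − 2 = 267 transpositions; sign(π) = (−1)^267 = -1.
(88|269)_J = -1 (Zolotarev's lemma cross-check).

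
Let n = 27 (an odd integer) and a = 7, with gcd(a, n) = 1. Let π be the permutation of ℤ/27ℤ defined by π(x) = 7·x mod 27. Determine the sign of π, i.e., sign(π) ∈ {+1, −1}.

Trace 10: π^k(10) = [10, 16, 4, 1, 7, 22, 19] for k=0..6.
Decompose π into cycles: lengths [9, 9, 3, 3, 1, 1, 1] (7 cycles, including the fixed point 0).
n − c = 27 − 7 = 20; sign = (−1)^20 = +1.
Zolotarev: (7|27) = +1, matching the cycle-count sign.

+1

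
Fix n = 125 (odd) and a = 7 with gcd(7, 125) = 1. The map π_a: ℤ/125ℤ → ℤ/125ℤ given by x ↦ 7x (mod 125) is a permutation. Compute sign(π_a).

Trace 124: π^k(124) = [124, 118, 76, 32, 99, 68, 101] for k=0..6.
Cycle type of π: 20×5 + 4×6 + 1; total 12 cycles.
With 12 cycles on 125 points, sign = (−1)^{125−12} = -1.
The Jacobi symbol (7|125) = -1 (Zolotarev) agrees.

-1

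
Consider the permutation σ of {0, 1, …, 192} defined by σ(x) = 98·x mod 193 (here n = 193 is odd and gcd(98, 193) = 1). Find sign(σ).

+1

Start at x=3: 3 → 101 → 55 → 179 → 172 → 65 → 1 → … (one orbit).
Cycle type of π: 96×2 + 1; total 3 cycles.
193 − 3 = 190 transpositions; sign(π) = (−1)^190 = +1.
(98|193)_J = +1 (Zolotarev's lemma cross-check).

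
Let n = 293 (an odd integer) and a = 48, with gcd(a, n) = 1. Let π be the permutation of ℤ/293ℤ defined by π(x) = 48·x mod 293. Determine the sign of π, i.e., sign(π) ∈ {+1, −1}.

Trace 51: π^k(51) = [51, 104, 11, 235, 146, 269, 20] for k=0..6.
The orbit structure of x ↦ 48x mod 293: 2 orbits of sizes [292, 1].
With 2 cycles on 293 points, sign = (−1)^{293−2} = -1.

-1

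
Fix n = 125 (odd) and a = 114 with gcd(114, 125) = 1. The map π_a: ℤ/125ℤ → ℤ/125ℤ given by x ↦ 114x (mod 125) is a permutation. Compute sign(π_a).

Orbit of 39 under x↦114x: [39, 71, 94, 91, 124, 11, 4]… (length divides ord_125(114)).
Cycle type of π: 50×2 + 10×2 + 2×2 + 1; total 7 cycles.
sign(π) = (−1)^{n − #cycles} = (−1)^{125−7} = (−1)^118 = +1.
Via Zolotarev, sign(π_{114}) = (114|125) = +1.

+1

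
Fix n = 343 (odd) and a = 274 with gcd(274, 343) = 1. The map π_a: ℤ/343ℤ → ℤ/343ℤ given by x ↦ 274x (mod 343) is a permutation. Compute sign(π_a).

+1

Trace 120: π^k(120) = [120, 295, 225, 253, 36, 260, 239] for k=0..6.
π_274 has 19 disjoint cycles with lengths [49, 49, 49, 49, 49, 49, 7, 7, 7, 7, 7, 7, 1, 1, 1, 1, 1, 1, 1] on {0,…,342}.
With 19 cycles on 343 points, sign = (−1)^{343−19} = +1.
The Jacobi symbol (274|343) = +1 (Zolotarev) agrees.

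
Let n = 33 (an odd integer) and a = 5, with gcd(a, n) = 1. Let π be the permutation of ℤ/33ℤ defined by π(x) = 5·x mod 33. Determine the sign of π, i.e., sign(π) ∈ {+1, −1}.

Orbit of 23 under x↦5x: [23, 16, 14, 4, 20, 1, 5]… (length divides ord_33(5)).
π_5 has 6 disjoint cycles with lengths [10, 10, 5, 5, 2, 1] on {0,…,32}.
With 6 cycles on 33 points, sign = (−1)^{33−6} = -1.
Zolotarev: (5|33) = -1, matching the cycle-count sign.

-1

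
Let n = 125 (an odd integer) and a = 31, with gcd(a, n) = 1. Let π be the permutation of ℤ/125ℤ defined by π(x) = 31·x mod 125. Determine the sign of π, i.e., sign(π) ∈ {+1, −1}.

+1

Orbit of 71 under x↦31x: [71, 76, 106, 36, 116, 96, 101]… (length divides ord_125(31)).
The orbit structure of x ↦ 31x mod 125: 13 orbits of sizes [25, 25, 25, 25, 5, 5, 5, 5, 1, 1, 1, 1, 1].
With 13 cycles on 125 points, sign = (−1)^{125−13} = +1.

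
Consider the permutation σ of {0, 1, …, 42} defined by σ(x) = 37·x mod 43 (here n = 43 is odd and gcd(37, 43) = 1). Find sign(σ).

-1

Orbit of 37 under x↦37x: [37, 36, 42, 6, 7, 1]… (length divides ord_43(37)).
Decompose π into cycles: lengths [6, 6, 6, 6, 6, 6, 6, 1] (8 cycles, including the fixed point 0).
sign(π) = (−1)^{n − #cycles} = (−1)^{43−8} = (−1)^35 = -1.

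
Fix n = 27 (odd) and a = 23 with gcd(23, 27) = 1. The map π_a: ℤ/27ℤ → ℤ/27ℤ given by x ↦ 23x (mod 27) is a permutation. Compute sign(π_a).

Trace 26: π^k(26) = [26, 4, 11, 10, 14, 25, 8] for k=0..6.
Cycle lengths of π_23 on ℤ/27ℤ: [18, 6, 2, 1]; 4 cycles in total.
sign(π) = (−1)^{n − #cycles} = (−1)^{27−4} = (−1)^23 = -1.
Check: (23/27) = -1 by Zolotarev.

-1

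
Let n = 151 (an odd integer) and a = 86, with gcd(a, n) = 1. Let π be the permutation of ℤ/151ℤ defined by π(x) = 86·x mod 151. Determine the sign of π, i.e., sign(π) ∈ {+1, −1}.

Orbit of 124 under x↦86x: [124, 94, 81, 20, 59, 91, 125]… (length divides ord_151(86)).
π_86 has 7 disjoint cycles with lengths [25, 25, 25, 25, 25, 25, 1] on {0,…,150}.
Σ(ℓ_i−1) = 151−7 = 144; sign = (−1)^144 = +1.

+1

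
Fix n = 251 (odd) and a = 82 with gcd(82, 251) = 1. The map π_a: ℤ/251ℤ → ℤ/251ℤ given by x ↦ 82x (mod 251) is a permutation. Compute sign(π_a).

-1

Start at x=39: 39 → 186 → 192 → 182 → 115 → 143 → 180 → … (one orbit).
The orbit structure of x ↦ 82x mod 251: 2 orbits of sizes [250, 1].
251 − 2 = 249 transpositions; sign(π) = (−1)^249 = -1.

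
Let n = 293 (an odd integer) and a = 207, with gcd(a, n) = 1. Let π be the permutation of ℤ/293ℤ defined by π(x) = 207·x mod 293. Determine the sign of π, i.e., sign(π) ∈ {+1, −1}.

-1

Start at x=174: 174 → 272 → 48 → 267 → 185 → 205 → 243 → … (one orbit).
The orbit structure of x ↦ 207x mod 293: 2 orbits of sizes [292, 1].
With 2 cycles on 293 points, sign = (−1)^{293−2} = -1.
Via Zolotarev, sign(π_{207}) = (207|293) = -1.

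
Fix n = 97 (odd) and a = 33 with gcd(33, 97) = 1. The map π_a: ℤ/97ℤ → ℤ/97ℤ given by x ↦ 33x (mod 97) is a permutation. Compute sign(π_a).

+1

Trace 64: π^k(64) = [64, 75, 50, 1, 33, 22, 47] for k=0..6.
Cycle lengths of π_33 on ℤ/97ℤ: [8, 8, 8, 8, 8, 8, 8, 8, 8, 8, 8, 8, 1]; 13 cycles in total.
With 13 cycles on 97 points, sign = (−1)^{97−13} = +1.
(33|97)_J = +1 (Zolotarev's lemma cross-check).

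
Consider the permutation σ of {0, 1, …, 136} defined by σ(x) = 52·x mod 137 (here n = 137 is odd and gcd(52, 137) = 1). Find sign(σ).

-1

Trace 51: π^k(51) = [51, 49, 82, 17, 62, 73, 97] for k=0..6.
2 cycles of lengths [136, 1].
sign(π) = (−1)^{n − #cycles} = (−1)^{137−2} = (−1)^135 = -1.
Zolotarev: (52|137) = -1, matching the cycle-count sign.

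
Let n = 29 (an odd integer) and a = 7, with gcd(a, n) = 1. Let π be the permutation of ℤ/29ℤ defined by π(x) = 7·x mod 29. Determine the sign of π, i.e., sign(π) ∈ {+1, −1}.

+1

Start at x=16: 16 → 25 → 1 → 7 → 20 → 24 → 23 → 16 (one orbit).
5 cycles of lengths [7, 7, 7, 7, 1].
29 − 5 = 24 transpositions; sign(π) = (−1)^24 = +1.
Check: (7/29) = +1 by Zolotarev.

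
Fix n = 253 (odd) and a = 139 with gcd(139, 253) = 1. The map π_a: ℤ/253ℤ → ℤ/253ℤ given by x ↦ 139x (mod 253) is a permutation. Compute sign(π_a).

-1

Orbit of 70 under x↦139x: [70, 116, 185, 162, 1, 139, 93]… (length divides ord_253(139)).
The orbit structure of x ↦ 139x mod 253: 46 orbits of sizes [10, 10, 10, 10, 10, 10, 10, 10, 10, 10, 10, 10, 10, 10, 10, 10, 10, 10, 10, 10, 10, 10, 10, 1, 1, 1, 1, 1, 1, 1, 1, 1, 1, 1, 1, 1, 1, 1, 1, 1, 1, 1, 1, 1, 1, 1].
n − c = 253 − 46 = 207; sign = (−1)^207 = -1.
The Jacobi symbol (139|253) = -1 (Zolotarev) agrees.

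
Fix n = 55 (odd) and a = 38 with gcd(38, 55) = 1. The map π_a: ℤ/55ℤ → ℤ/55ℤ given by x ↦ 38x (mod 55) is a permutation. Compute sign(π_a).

Orbit of 1 under x↦38x: [1, 38, 14, 37, 31, 23, 49]… (length divides ord_55(38)).
Cycle type of π: 20×2 + 5×2 + 4 + 1; total 6 cycles.
6 cycles on 55: each ℓ→(−1)^(ℓ−1), product (−1)^49 = -1.
Via Zolotarev, sign(π_{38}) = (38|55) = -1.

-1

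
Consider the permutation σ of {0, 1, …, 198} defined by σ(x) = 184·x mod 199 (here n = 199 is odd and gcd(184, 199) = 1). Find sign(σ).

Trace 66: π^k(66) = [66, 5, 124, 130, 40, 196, 45] for k=0..6.
Cycle lengths of π_184 on ℤ/199ℤ: [99, 99, 1]; 3 cycles in total.
199 − 3 = 196 transpositions; sign(π) = (−1)^196 = +1.
Zolotarev: (184|199) = +1, matching the cycle-count sign.

+1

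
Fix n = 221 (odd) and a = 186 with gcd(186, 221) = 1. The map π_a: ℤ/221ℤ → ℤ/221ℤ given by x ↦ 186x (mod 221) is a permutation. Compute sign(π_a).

Trace 35: π^k(35) = [35, 101, 1, 186, 120, 220] for k=0..5.
43 cycles of lengths [6, 6, 6, 6, 6, 6, 6, 6, 6, 6, 6, 6, 6, 6, 6, 6, 6, 6, 6, 6, 6, 6, 6, 6, 6, 6, 6, 6, 6, 6, 6, 6, 6, 6, 2, 2, 2, 2, 2, 2, 2, 2, 1].
Σ(ℓ_i−1) = 221−43 = 178; sign = (−1)^178 = +1.

+1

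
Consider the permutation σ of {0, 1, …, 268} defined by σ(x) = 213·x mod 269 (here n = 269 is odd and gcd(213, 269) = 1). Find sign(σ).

+1

Start at x=5: 5 → 258 → 78 → 205 → 87 → 239 → 66 → … (one orbit).
Decompose π into cycles: lengths [67, 67, 67, 67, 1] (5 cycles, including the fixed point 0).
5 cycles on 269: each ℓ→(−1)^(ℓ−1), product (−1)^264 = +1.
Check: (213/269) = +1 by Zolotarev.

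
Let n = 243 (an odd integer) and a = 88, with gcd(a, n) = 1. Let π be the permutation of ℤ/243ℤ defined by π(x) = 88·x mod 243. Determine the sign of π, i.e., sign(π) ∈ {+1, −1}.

Trace 124: π^k(124) = [124, 220, 163, 7, 130, 19, 214] for k=0..6.
Decompose π into cycles: lengths [81, 81, 27, 27, 9, 9, 3, 3, 1, 1, 1] (11 cycles, including the fixed point 0).
11 cycles on 243: each ℓ→(−1)^(ℓ−1), product (−1)^232 = +1.

+1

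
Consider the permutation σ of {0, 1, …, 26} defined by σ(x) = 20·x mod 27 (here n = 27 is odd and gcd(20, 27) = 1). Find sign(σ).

Orbit of 22 under x↦20x: [22, 8, 25, 14, 10, 11, 4]… (length divides ord_27(20)).
4 cycles of lengths [18, 6, 2, 1].
With 4 cycles on 27 points, sign = (−1)^{27−4} = -1.
(20|27)_J = -1 (Zolotarev's lemma cross-check).

-1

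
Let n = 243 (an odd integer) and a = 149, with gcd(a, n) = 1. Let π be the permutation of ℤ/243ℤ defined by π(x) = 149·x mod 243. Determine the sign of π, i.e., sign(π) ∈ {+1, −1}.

-1

Trace 101: π^k(101) = [101, 226, 140, 205, 170, 58, 137] for k=0..6.
π_149 has 6 disjoint cycles with lengths [162, 54, 18, 6, 2, 1] on {0,…,242}.
6 cycles on 243: each ℓ→(−1)^(ℓ−1), product (−1)^237 = -1.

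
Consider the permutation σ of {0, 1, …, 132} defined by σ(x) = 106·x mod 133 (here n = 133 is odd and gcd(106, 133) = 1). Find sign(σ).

+1

Orbit of 1 under x↦106x: [1, 106, 64]… (length divides ord_133(106)).
π_106 has 49 disjoint cycles with lengths [3, 3, 3, 3, 3, 3, 3, 3, 3, 3, 3, 3, 3, 3, 3, 3, 3, 3, 3, 3, 3, 3, 3, 3, 3, 3, 3, 3, 3, 3, 3, 3, 3, 3, 3, 3, 3, 3, 3, 3, 3, 3, 1, 1, 1, 1, 1, 1, 1] on {0,…,132}.
With 49 cycles on 133 points, sign = (−1)^{133−49} = +1.
The Jacobi symbol (106|133) = +1 (Zolotarev) agrees.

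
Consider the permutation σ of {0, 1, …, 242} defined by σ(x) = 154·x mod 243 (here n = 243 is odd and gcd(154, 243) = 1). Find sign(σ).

+1

Orbit of 55 under x↦154x: [55, 208, 199, 28, 181, 172, 1]… (length divides ord_243(154)).
The orbit structure of x ↦ 154x mod 243: 27 orbits of sizes [27, 27, 27, 27, 27, 27, 9, 9, 9, 9, 9, 9, 3, 3, 3, 3, 3, 3, 1, 1, 1, 1, 1, 1, 1, 1, 1].
27 cycles on 243: each ℓ→(−1)^(ℓ−1), product (−1)^216 = +1.
Via Zolotarev, sign(π_{154}) = (154|243) = +1.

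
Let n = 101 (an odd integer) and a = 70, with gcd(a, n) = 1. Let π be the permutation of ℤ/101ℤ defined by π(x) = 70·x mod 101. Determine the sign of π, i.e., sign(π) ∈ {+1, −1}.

Orbit of 45 under x↦70x: [45, 19, 17, 79, 76, 68, 13]… (length divides ord_101(70)).
π_70 has 3 disjoint cycles with lengths [50, 50, 1] on {0,…,100}.
3 cycles on 101: each ℓ→(−1)^(ℓ−1), product (−1)^98 = +1.

+1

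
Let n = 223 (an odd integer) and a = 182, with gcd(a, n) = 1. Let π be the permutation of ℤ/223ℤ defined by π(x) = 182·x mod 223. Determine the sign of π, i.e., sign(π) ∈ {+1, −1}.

-1

Orbit of 221 under x↦182x: [221, 82, 206, 28, 190, 15, 54]… (length divides ord_223(182)).
The orbit structure of x ↦ 182x mod 223: 4 orbits of sizes [74, 74, 74, 1].
223 − 4 = 219 transpositions; sign(π) = (−1)^219 = -1.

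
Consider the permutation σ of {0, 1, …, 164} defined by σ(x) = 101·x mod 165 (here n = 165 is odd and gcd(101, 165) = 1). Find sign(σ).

+1

Orbit of 116 under x↦101x: [116, 1, 101, 136, 41, 16, 131]… (length divides ord_165(101)).
Cycle type of π: 10×15 + 2×5 + 1×5; total 25 cycles.
With 25 cycles on 165 points, sign = (−1)^{165−25} = +1.
(101|165)_J = +1 (Zolotarev's lemma cross-check).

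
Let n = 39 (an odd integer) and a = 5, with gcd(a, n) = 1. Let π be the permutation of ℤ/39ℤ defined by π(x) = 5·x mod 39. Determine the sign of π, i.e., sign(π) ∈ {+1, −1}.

Start at x=5: 5 → 25 → 8 → 1 → 5 (one orbit).
Decompose π into cycles: lengths [4, 4, 4, 4, 4, 4, 4, 4, 4, 2, 1] (11 cycles, including the fixed point 0).
sign(π) = (−1)^{n − #cycles} = (−1)^{39−11} = (−1)^28 = +1.

+1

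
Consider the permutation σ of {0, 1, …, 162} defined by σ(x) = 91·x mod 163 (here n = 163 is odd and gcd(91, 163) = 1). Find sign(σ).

+1

Trace 10: π^k(10) = [10, 95, 6, 57, 134, 132, 113] for k=0..6.
Decompose π into cycles: lengths [81, 81, 1] (3 cycles, including the fixed point 0).
With 3 cycles on 163 points, sign = (−1)^{163−3} = +1.
Check: (91/163) = +1 by Zolotarev.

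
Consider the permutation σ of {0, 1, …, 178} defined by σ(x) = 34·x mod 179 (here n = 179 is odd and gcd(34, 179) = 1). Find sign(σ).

Orbit of 40 under x↦34x: [40, 107, 58, 3, 102, 67, 130]… (length divides ord_179(34)).
π_34 has 2 disjoint cycles with lengths [178, 1] on {0,…,178}.
2 cycles on 179: each ℓ→(−1)^(ℓ−1), product (−1)^177 = -1.
The Jacobi symbol (34|179) = -1 (Zolotarev) agrees.

-1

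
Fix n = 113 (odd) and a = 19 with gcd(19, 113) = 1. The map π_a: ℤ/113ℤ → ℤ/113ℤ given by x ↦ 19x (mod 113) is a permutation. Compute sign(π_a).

Start at x=77: 77 → 107 → 112 → 94 → 91 → 34 → 81 → … (one orbit).
Cycle lengths of π_19 on ℤ/113ℤ: [112, 1]; 2 cycles in total.
n − c = 113 − 2 = 111; sign = (−1)^111 = -1.

-1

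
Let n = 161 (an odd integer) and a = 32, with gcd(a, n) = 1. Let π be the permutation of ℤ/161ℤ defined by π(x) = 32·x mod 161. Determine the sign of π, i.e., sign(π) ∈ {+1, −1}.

+1

Orbit of 100 under x↦32x: [100, 141, 4, 128, 71, 18, 93]… (length divides ord_161(32)).
Cycle type of π: 33×4 + 11×2 + 3×2 + 1; total 9 cycles.
With 9 cycles on 161 points, sign = (−1)^{161−9} = +1.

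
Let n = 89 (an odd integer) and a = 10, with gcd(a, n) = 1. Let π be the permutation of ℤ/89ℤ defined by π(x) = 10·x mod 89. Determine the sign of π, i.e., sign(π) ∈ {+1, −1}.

+1

Start at x=80: 80 → 88 → 79 → 78 → 68 → 57 → 36 → … (one orbit).
The orbit structure of x ↦ 10x mod 89: 3 orbits of sizes [44, 44, 1].
3 cycles on 89: each ℓ→(−1)^(ℓ−1), product (−1)^86 = +1.
The Jacobi symbol (10|89) = +1 (Zolotarev) agrees.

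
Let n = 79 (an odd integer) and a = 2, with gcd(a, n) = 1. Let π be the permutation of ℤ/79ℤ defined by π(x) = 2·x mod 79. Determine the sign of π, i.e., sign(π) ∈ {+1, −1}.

+1

Start at x=16: 16 → 32 → 64 → 49 → 19 → 38 → 76 → … (one orbit).
Cycle type of π: 39×2 + 1; total 3 cycles.
n − c = 79 − 3 = 76; sign = (−1)^76 = +1.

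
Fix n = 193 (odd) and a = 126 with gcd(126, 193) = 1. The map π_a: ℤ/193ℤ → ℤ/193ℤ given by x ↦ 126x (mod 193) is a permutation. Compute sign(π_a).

Trace 184: π^k(184) = [184, 24, 129, 42, 81, 170, 190] for k=0..6.
7 cycles of lengths [32, 32, 32, 32, 32, 32, 1].
Σ(ℓ_i−1) = 193−7 = 186; sign = (−1)^186 = +1.
(126|193)_J = +1 (Zolotarev's lemma cross-check).

+1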